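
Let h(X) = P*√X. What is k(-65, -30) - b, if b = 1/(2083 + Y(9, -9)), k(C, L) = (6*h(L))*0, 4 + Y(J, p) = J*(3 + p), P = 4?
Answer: -1/2025 ≈ -0.00049383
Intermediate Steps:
h(X) = 4*√X
Y(J, p) = -4 + J*(3 + p)
k(C, L) = 0 (k(C, L) = (6*(4*√L))*0 = (24*√L)*0 = 0)
b = 1/2025 (b = 1/(2083 + (-4 + 3*9 + 9*(-9))) = 1/(2083 + (-4 + 27 - 81)) = 1/(2083 - 58) = 1/2025 ≈ 0.00049383)
k(-65, -30) - b = 0 - 1*1/2025 = 0 - 1/2025 = -1/2025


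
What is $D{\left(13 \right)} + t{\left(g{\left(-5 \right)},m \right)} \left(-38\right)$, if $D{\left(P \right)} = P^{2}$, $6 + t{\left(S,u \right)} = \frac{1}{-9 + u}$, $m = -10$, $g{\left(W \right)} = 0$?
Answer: $399$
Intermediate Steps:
$t{\left(S,u \right)} = -6 + \frac{1}{-9 + u}$
$D{\left(13 \right)} + t{\left(g{\left(-5 \right)},m \right)} \left(-38\right) = 13^{2} + \frac{55 - -60}{-9 - 10} \left(-38\right) = 169 + \frac{55 + 60}{-19} \left(-38\right) = 169 + \left(- \frac{1}{19}\right) 115 \left(-38\right) = 169 - -230 = 169 + 230 = 399$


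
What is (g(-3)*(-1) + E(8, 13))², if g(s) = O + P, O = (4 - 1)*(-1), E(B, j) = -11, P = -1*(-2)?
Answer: 100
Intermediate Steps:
P = 2
O = -3 (O = 3*(-1) = -3)
g(s) = -1 (g(s) = -3 + 2 = -1)
(g(-3)*(-1) + E(8, 13))² = (-1*(-1) - 11)² = (1 - 11)² = (-10)² = 100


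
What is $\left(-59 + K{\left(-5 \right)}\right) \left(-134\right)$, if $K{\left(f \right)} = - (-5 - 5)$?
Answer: $6566$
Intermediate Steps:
$K{\left(f \right)} = 10$ ($K{\left(f \right)} = \left(-1\right) \left(-10\right) = 10$)
$\left(-59 + K{\left(-5 \right)}\right) \left(-134\right) = \left(-59 + 10\right) \left(-134\right) = \left(-49\right) \left(-134\right) = 6566$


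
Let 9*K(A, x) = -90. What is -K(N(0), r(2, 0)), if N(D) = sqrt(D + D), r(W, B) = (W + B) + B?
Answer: 10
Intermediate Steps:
r(W, B) = W + 2*B (r(W, B) = (B + W) + B = W + 2*B)
N(D) = sqrt(2)*sqrt(D) (N(D) = sqrt(2*D) = sqrt(2)*sqrt(D))
K(A, x) = -10 (K(A, x) = (1/9)*(-90) = -10)
-K(N(0), r(2, 0)) = -1*(-10) = 10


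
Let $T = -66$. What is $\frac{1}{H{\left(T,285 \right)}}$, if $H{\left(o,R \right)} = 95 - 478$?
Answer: $- \frac{1}{383} \approx -0.002611$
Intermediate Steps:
$H{\left(o,R \right)} = -383$
$\frac{1}{H{\left(T,285 \right)}} = \frac{1}{-383} = - \frac{1}{383}$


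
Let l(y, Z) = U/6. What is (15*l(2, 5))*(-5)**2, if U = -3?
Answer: -375/2 ≈ -187.50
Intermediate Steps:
l(y, Z) = -1/2 (l(y, Z) = -3/6 = -3*1/6 = -1/2)
(15*l(2, 5))*(-5)**2 = (15*(-1/2))*(-5)**2 = -15/2*25 = -375/2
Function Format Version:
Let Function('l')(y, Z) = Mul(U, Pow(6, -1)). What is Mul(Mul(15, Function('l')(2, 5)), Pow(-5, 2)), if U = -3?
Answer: Rational(-375, 2) ≈ -187.50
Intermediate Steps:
Function('l')(y, Z) = Rational(-1, 2) (Function('l')(y, Z) = Mul(-3, Pow(6, -1)) = Mul(-3, Rational(1, 6)) = Rational(-1, 2))
Mul(Mul(15, Function('l')(2, 5)), Pow(-5, 2)) = Mul(Mul(15, Rational(-1, 2)), Pow(-5, 2)) = Mul(Rational(-15, 2), 25) = Rational(-375, 2)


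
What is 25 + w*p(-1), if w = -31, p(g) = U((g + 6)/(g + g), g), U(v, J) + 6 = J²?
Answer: 180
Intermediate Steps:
U(v, J) = -6 + J²
p(g) = -6 + g²
25 + w*p(-1) = 25 - 31*(-6 + (-1)²) = 25 - 31*(-6 + 1) = 25 - 31*(-5) = 25 + 155 = 180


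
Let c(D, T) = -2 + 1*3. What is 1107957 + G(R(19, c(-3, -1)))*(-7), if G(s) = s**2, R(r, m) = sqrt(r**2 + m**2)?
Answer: 1105423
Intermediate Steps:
c(D, T) = 1 (c(D, T) = -2 + 3 = 1)
R(r, m) = sqrt(m**2 + r**2)
1107957 + G(R(19, c(-3, -1)))*(-7) = 1107957 + (sqrt(1**2 + 19**2))**2*(-7) = 1107957 + (sqrt(1 + 361))**2*(-7) = 1107957 + (sqrt(362))**2*(-7) = 1107957 + 362*(-7) = 1107957 - 2534 = 1105423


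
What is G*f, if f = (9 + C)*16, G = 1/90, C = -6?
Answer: 8/15 ≈ 0.53333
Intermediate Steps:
G = 1/90 ≈ 0.011111
f = 48 (f = (9 - 6)*16 = 3*16 = 48)
G*f = (1/90)*48 = 8/15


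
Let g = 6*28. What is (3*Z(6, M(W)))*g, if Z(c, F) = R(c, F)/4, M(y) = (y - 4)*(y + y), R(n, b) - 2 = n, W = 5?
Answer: 1008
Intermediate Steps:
R(n, b) = 2 + n
M(y) = 2*y*(-4 + y) (M(y) = (-4 + y)*(2*y) = 2*y*(-4 + y))
Z(c, F) = ½ + c/4 (Z(c, F) = (2 + c)/4 = (2 + c)*(¼) = ½ + c/4)
g = 168
(3*Z(6, M(W)))*g = (3*(½ + (¼)*6))*168 = (3*(½ + 3/2))*168 = (3*2)*168 = 6*168 = 1008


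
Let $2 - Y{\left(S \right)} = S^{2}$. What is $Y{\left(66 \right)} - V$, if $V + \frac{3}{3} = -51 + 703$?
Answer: $-5005$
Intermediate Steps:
$Y{\left(S \right)} = 2 - S^{2}$
$V = 651$ ($V = -1 + \left(-51 + 703\right) = -1 + 652 = 651$)
$Y{\left(66 \right)} - V = \left(2 - 66^{2}\right) - 651 = \left(2 - 4356\right) - 651 = -4354 - 651 = -5005$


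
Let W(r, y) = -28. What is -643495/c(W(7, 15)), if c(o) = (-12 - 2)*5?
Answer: 128699/14 ≈ 9192.8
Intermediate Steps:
c(o) = -70 (c(o) = -14*5 = -70)
-643495/c(W(7, 15)) = -643495/(-70) = -643495*(-1/70) = 128699/14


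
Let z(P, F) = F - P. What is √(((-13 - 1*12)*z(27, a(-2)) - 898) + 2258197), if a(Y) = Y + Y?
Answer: √2258074 ≈ 1502.7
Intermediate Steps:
a(Y) = 2*Y
√(((-13 - 1*12)*z(27, a(-2)) - 898) + 2258197) = √(((-13 - 1*12)*(2*(-2) - 1*27) - 898) + 2258197) = √(((-13 - 12)*(-4 - 27) - 898) + 2258197) = √((-25*(-31) - 898) + 2258197) = √((775 - 898) + 2258197) = √(-123 + 2258197) = √2258074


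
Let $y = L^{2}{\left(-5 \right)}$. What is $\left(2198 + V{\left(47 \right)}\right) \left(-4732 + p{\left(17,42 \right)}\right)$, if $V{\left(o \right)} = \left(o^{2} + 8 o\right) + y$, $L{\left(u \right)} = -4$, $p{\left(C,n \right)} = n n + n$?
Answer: $-14041874$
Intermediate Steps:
$p{\left(C,n \right)} = n + n^{2}$ ($p{\left(C,n \right)} = n^{2} + n = n + n^{2}$)
$y = 16$ ($y = \left(-4\right)^{2} = 16$)
$V{\left(o \right)} = 16 + o^{2} + 8 o$ ($V{\left(o \right)} = \left(o^{2} + 8 o\right) + 16 = 16 + o^{2} + 8 o$)
$\left(2198 + V{\left(47 \right)}\right) \left(-4732 + p{\left(17,42 \right)}\right) = \left(2198 + \left(16 + 47^{2} + 8 \cdot 47\right)\right) \left(-4732 + 42 \left(1 + 42\right)\right) = \left(2198 + \left(16 + 2209 + 376\right)\right) \left(-4732 + 42 \cdot 43\right) = \left(2198 + 2601\right) \left(-4732 + 1806\right) = 4799 \left(-2926\right) = -14041874$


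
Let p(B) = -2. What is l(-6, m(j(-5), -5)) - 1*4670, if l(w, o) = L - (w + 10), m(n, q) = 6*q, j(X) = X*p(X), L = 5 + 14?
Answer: -4655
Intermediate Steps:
L = 19
j(X) = -2*X (j(X) = X*(-2) = -2*X)
l(w, o) = 9 - w (l(w, o) = 19 - (w + 10) = 19 - (10 + w) = 19 + (-10 - w) = 9 - w)
l(-6, m(j(-5), -5)) - 1*4670 = (9 - 1*(-6)) - 1*4670 = (9 + 6) - 4670 = 15 - 4670 = -4655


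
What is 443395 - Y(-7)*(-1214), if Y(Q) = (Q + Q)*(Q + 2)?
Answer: 528375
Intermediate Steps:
Y(Q) = 2*Q*(2 + Q) (Y(Q) = (2*Q)*(2 + Q) = 2*Q*(2 + Q))
443395 - Y(-7)*(-1214) = 443395 - 2*(-7)*(2 - 7)*(-1214) = 443395 - 2*(-7)*(-5)*(-1214) = 443395 - 70*(-1214) = 443395 - 1*(-84980) = 443395 + 84980 = 528375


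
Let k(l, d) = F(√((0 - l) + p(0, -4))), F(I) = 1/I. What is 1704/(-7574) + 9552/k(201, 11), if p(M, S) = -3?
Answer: -852/3787 + 19104*I*√51 ≈ -0.22498 + 1.3643e+5*I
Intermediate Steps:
k(l, d) = (-3 - l)^(-½) (k(l, d) = 1/(√((0 - l) - 3)) = 1/(√(-l - 3)) = 1/(√(-3 - l)) = (-3 - l)^(-½))
1704/(-7574) + 9552/k(201, 11) = 1704/(-7574) + 9552/((-3 - 1*201)^(-½)) = 1704*(-1/7574) + 9552/((-3 - 201)^(-½)) = -852/3787 + 9552/((-204)^(-½)) = -852/3787 + 9552/((-I*√51/102)) = -852/3787 + 9552*(2*I*√51) = -852/3787 + 19104*I*√51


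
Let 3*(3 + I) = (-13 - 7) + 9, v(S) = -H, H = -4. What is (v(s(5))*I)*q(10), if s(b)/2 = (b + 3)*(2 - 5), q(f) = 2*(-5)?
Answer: 800/3 ≈ 266.67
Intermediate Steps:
q(f) = -10
s(b) = -18 - 6*b (s(b) = 2*((b + 3)*(2 - 5)) = 2*((3 + b)*(-3)) = 2*(-9 - 3*b) = -18 - 6*b)
v(S) = 4 (v(S) = -1*(-4) = 4)
I = -20/3 (I = -3 + ((-13 - 7) + 9)/3 = -3 + (-20 + 9)/3 = -3 + (1/3)*(-11) = -3 - 11/3 = -20/3 ≈ -6.6667)
(v(s(5))*I)*q(10) = (4*(-20/3))*(-10) = -80/3*(-10) = 800/3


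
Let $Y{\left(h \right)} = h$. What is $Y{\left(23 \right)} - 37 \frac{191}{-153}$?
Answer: $\frac{10586}{153} \approx 69.19$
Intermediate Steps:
$Y{\left(23 \right)} - 37 \frac{191}{-153} = 23 - 37 \frac{191}{-153} = 23 - 37 \cdot 191 \left(- \frac{1}{153}\right) = 23 - - \frac{7067}{153} = 23 + \frac{7067}{153} = \frac{10586}{153}$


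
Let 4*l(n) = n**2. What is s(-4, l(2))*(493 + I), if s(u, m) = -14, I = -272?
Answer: -3094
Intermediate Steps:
l(n) = n**2/4
s(-4, l(2))*(493 + I) = -14*(493 - 272) = -14*221 = -3094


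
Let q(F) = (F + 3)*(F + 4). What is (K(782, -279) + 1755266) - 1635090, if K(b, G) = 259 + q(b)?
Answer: 737445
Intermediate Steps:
q(F) = (3 + F)*(4 + F)
K(b, G) = 271 + b² + 7*b (K(b, G) = 259 + (12 + b² + 7*b) = 271 + b² + 7*b)
(K(782, -279) + 1755266) - 1635090 = ((271 + 782² + 7*782) + 1755266) - 1635090 = ((271 + 611524 + 5474) + 1755266) - 1635090 = (617269 + 1755266) - 1635090 = 2372535 - 1635090 = 737445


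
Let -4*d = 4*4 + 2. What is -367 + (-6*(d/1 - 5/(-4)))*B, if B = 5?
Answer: -539/2 ≈ -269.50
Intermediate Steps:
d = -9/2 (d = -(4*4 + 2)/4 = -(16 + 2)/4 = -¼*18 = -9/2 ≈ -4.5000)
-367 + (-6*(d/1 - 5/(-4)))*B = -367 - 6*(-9/2/1 - 5/(-4))*5 = -367 - 6*(-9/2*1 - 5*(-¼))*5 = -367 - 6*(-9/2 + 5/4)*5 = -367 - 6*(-13/4)*5 = -367 + (39/2)*5 = -367 + 195/2 = -539/2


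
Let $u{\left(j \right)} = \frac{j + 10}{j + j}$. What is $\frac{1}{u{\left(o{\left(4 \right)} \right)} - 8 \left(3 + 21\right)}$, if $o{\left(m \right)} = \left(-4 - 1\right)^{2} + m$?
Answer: $- \frac{58}{11097} \approx -0.0052266$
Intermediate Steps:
$o{\left(m \right)} = 25 + m$ ($o{\left(m \right)} = \left(-5\right)^{2} + m = 25 + m$)
$u{\left(j \right)} = \frac{10 + j}{2 j}$
$\frac{1}{u{\left(o{\left(4 \right)} \right)} - 8 \left(3 + 21\right)} = \frac{1}{\frac{10 + \left(25 + 4\right)}{2 \left(25 + 4\right)} - 8 \left(3 + 21\right)} = \frac{1}{\frac{10 + 29}{2 \cdot 29} - 192} = \frac{1}{\frac{1}{2} \cdot \frac{1}{29} \cdot 39 - 192} = \frac{1}{\frac{39}{58} - 192} = \frac{1}{- \frac{11097}{58}} = - \frac{58}{11097}$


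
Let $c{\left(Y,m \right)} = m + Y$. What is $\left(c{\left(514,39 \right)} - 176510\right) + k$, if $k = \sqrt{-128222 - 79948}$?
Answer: $-175957 + 9 i \sqrt{2570} \approx -1.7596 \cdot 10^{5} + 456.26 i$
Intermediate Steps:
$k = 9 i \sqrt{2570}$ ($k = \sqrt{-208170} = 9 i \sqrt{2570} \approx 456.26 i$)
$c{\left(Y,m \right)} = Y + m$
$\left(c{\left(514,39 \right)} - 176510\right) + k = \left(\left(514 + 39\right) - 176510\right) + 9 i \sqrt{2570} = \left(553 - 176510\right) + 9 i \sqrt{2570} = -175957 + 9 i \sqrt{2570}$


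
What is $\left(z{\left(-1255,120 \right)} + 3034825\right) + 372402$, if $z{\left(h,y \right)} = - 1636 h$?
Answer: $5460407$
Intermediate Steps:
$\left(z{\left(-1255,120 \right)} + 3034825\right) + 372402 = \left(\left(-1636\right) \left(-1255\right) + 3034825\right) + 372402 = \left(2053180 + 3034825\right) + 372402 = 5088005 + 372402 = 5460407$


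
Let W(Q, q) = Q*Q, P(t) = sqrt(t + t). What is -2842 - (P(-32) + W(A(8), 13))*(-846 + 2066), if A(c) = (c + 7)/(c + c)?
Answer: -250513/64 - 9760*I ≈ -3914.3 - 9760.0*I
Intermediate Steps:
A(c) = (7 + c)/(2*c) (A(c) = (7 + c)/((2*c)) = (7 + c)*(1/(2*c)) = (7 + c)/(2*c))
P(t) = sqrt(2)*sqrt(t) (P(t) = sqrt(2*t) = sqrt(2)*sqrt(t))
W(Q, q) = Q**2
-2842 - (P(-32) + W(A(8), 13))*(-846 + 2066) = -2842 - (sqrt(2)*sqrt(-32) + ((1/2)*(7 + 8)/8)**2)*(-846 + 2066) = -2842 - (sqrt(2)*(4*I*sqrt(2)) + ((1/2)*(1/8)*15)**2)*1220 = -2842 - (8*I + (15/16)**2)*1220 = -2842 - (8*I + 225/256)*1220 = -2842 - (225/256 + 8*I)*1220 = -2842 - (68625/64 + 9760*I) = -2842 + (-68625/64 - 9760*I) = -250513/64 - 9760*I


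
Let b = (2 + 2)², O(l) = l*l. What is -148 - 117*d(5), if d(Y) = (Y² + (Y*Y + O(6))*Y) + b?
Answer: -40630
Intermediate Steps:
O(l) = l²
b = 16 (b = 4² = 16)
d(Y) = 16 + Y² + Y*(36 + Y²) (d(Y) = (Y² + (Y*Y + 6²)*Y) + 16 = (Y² + (Y² + 36)*Y) + 16 = (Y² + (36 + Y²)*Y) + 16 = (Y² + Y*(36 + Y²)) + 16 = 16 + Y² + Y*(36 + Y²))
-148 - 117*d(5) = -148 - 117*(16 + 5² + 5³ + 36*5) = -148 - 117*(16 + 25 + 125 + 180) = -148 - 117*346 = -148 - 40482 = -40630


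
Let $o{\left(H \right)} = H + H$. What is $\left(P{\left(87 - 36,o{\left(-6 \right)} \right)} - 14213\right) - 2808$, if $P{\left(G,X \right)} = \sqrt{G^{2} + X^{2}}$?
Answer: $-17021 + 3 \sqrt{305} \approx -16969.0$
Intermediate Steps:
$o{\left(H \right)} = 2 H$
$\left(P{\left(87 - 36,o{\left(-6 \right)} \right)} - 14213\right) - 2808 = \left(\sqrt{\left(87 - 36\right)^{2} + \left(2 \left(-6\right)\right)^{2}} - 14213\right) - 2808 = \left(\sqrt{51^{2} + \left(-12\right)^{2}} - 14213\right) - 2808 = \left(\sqrt{2601 + 144} - 14213\right) - 2808 = \left(\sqrt{2745} - 14213\right) - 2808 = \left(3 \sqrt{305} - 14213\right) - 2808 = \left(-14213 + 3 \sqrt{305}\right) - 2808 = -17021 + 3 \sqrt{305}$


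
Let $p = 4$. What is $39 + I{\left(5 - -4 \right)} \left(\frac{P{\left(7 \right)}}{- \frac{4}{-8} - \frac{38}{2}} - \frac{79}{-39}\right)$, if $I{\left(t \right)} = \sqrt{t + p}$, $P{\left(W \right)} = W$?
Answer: $39 + \frac{2377 \sqrt{13}}{1443} \approx 44.939$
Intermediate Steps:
$I{\left(t \right)} = \sqrt{4 + t}$ ($I{\left(t \right)} = \sqrt{t + 4} = \sqrt{4 + t}$)
$39 + I{\left(5 - -4 \right)} \left(\frac{P{\left(7 \right)}}{- \frac{4}{-8} - \frac{38}{2}} - \frac{79}{-39}\right) = 39 + \sqrt{4 + \left(5 - -4\right)} \left(\frac{7}{- \frac{4}{-8} - \frac{38}{2}} - \frac{79}{-39}\right) = 39 + \sqrt{4 + \left(5 + 4\right)} \left(\frac{7}{\left(-4\right) \left(- \frac{1}{8}\right) - 19} - - \frac{79}{39}\right) = 39 + \sqrt{4 + 9} \left(\frac{7}{\frac{1}{2} - 19} + \frac{79}{39}\right) = 39 + \sqrt{13} \left(\frac{7}{- \frac{37}{2}} + \frac{79}{39}\right) = 39 + \sqrt{13} \left(7 \left(- \frac{2}{37}\right) + \frac{79}{39}\right) = 39 + \sqrt{13} \left(- \frac{14}{37} + \frac{79}{39}\right) = 39 + \sqrt{13} \cdot \frac{2377}{1443} = 39 + \frac{2377 \sqrt{13}}{1443}$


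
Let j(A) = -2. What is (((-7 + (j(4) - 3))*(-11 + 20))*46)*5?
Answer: -24840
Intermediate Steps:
(((-7 + (j(4) - 3))*(-11 + 20))*46)*5 = (((-7 + (-2 - 3))*(-11 + 20))*46)*5 = (((-7 - 5)*9)*46)*5 = (-12*9*46)*5 = -108*46*5 = -4968*5 = -24840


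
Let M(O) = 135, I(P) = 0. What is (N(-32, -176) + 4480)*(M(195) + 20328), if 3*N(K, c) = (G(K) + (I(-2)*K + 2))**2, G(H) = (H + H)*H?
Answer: 28756926740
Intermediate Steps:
G(H) = 2*H**2 (G(H) = (2*H)*H = 2*H**2)
N(K, c) = (2 + 2*K**2)**2/3 (N(K, c) = (2*K**2 + (0*K + 2))**2/3 = (2*K**2 + (0 + 2))**2/3 = (2*K**2 + 2)**2/3 = (2 + 2*K**2)**2/3)
(N(-32, -176) + 4480)*(M(195) + 20328) = (4*(1 + (-32)**2)**2/3 + 4480)*(135 + 20328) = (4*(1 + 1024)**2/3 + 4480)*20463 = ((4/3)*1025**2 + 4480)*20463 = ((4/3)*1050625 + 4480)*20463 = (4202500/3 + 4480)*20463 = (4215940/3)*20463 = 28756926740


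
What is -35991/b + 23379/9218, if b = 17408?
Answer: 37608297/80233472 ≈ 0.46874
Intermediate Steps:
-35991/b + 23379/9218 = -35991/17408 + 23379/9218 = 37608297/80233472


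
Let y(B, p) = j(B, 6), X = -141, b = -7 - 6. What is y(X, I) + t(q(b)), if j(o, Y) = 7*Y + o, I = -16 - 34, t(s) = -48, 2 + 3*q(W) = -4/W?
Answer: -147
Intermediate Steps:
b = -13
q(W) = -⅔ - 4/(3*W) (q(W) = -⅔ + (-4/W)/3 = -⅔ - 4/(3*W))
I = -50
j(o, Y) = o + 7*Y
y(B, p) = 42 + B (y(B, p) = B + 7*6 = B + 42 = 42 + B)
y(X, I) + t(q(b)) = (42 - 141) - 48 = -99 - 48 = -147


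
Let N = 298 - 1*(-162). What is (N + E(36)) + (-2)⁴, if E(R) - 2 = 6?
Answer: 484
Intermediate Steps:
N = 460 (N = 298 + 162 = 460)
E(R) = 8 (E(R) = 2 + 6 = 8)
(N + E(36)) + (-2)⁴ = (460 + 8) + (-2)⁴ = 468 + 16 = 484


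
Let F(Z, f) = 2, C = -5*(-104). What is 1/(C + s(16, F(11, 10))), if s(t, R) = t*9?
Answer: 1/664 ≈ 0.0015060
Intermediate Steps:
C = 520
s(t, R) = 9*t
1/(C + s(16, F(11, 10))) = 1/(520 + 9*16) = 1/(520 + 144) = 1/664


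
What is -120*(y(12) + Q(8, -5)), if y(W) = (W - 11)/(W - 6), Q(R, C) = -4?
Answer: 460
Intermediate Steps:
y(W) = (-11 + W)/(-6 + W)
-120*(y(12) + Q(8, -5)) = -120*((-11 + 12)/(-6 + 12) - 4) = -120*(1/6 - 4) = -120*((⅙)*1 - 4) = -120*(⅙ - 4) = -120*(-23/6) = 460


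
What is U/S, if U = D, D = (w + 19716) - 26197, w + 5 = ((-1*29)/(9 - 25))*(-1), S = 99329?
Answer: -103805/1589264 ≈ -0.065316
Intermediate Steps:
w = -109/16 (w = -5 + ((-1*29)/(9 - 25))*(-1) = -5 + (-29/(-16))*(-1) = -5 - 1/16*(-29)*(-1) = -5 + (29/16)*(-1) = -5 - 29/16 = -109/16 ≈ -6.8125)
D = -103805/16 (D = (-109/16 + 19716) - 26197 = 315347/16 - 26197 = -103805/16 ≈ -6487.8)
U = -103805/16 ≈ -6487.8
U/S = -103805/16/99329 = -103805/16*1/99329 = -103805/1589264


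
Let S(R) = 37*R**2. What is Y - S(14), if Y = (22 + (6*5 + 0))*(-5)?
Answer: -7512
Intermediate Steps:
Y = -260 (Y = (22 + (30 + 0))*(-5) = (22 + 30)*(-5) = 52*(-5) = -260)
Y - S(14) = -260 - 37*14**2 = -260 - 37*196 = -260 - 1*7252 = -260 - 7252 = -7512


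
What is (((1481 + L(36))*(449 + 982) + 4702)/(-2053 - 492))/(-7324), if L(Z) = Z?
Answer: 2175529/18639580 ≈ 0.11672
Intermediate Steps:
(((1481 + L(36))*(449 + 982) + 4702)/(-2053 - 492))/(-7324) = (((1481 + 36)*(449 + 982) + 4702)/(-2053 - 492))/(-7324) = ((1517*1431 + 4702)/(-2545))*(-1/7324) = ((2170827 + 4702)*(-1/2545))*(-1/7324) = (2175529*(-1/2545))*(-1/7324) = -2175529/2545*(-1/7324) = 2175529/18639580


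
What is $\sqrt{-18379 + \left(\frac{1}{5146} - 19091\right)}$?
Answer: $\frac{i \sqrt{992254905374}}{5146} \approx 193.57 i$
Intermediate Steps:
$\sqrt{-18379 + \left(\frac{1}{5146} - 19091\right)} = \sqrt{-18379 - \frac{98242285}{5146}} = \sqrt{- \frac{192820619}{5146}} = \frac{i \sqrt{992254905374}}{5146}$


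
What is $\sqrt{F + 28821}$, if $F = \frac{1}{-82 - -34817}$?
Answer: $\frac{2 \sqrt{8693279859865}}{34735} \approx 169.77$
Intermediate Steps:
$F = \frac{1}{34735}$ ($F = \frac{1}{-82 + 34817} = \frac{1}{34735} \approx 2.8789 \cdot 10^{-5}$)
$\sqrt{F + 28821} = \sqrt{\frac{1}{34735} + 28821} = \sqrt{\frac{1001097436}{34735}} = \frac{2 \sqrt{8693279859865}}{34735}$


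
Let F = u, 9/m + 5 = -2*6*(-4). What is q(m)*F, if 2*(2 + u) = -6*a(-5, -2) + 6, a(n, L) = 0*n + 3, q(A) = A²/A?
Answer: -72/43 ≈ -1.6744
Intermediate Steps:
m = 9/43 (m = 9/(-5 - 2*6*(-4)) = 9/(-5 - 12*(-4)) = 9/(-5 + 48) = 9/43 ≈ 0.20930)
q(A) = A
a(n, L) = 3 (a(n, L) = 0 + 3 = 3)
u = -8 (u = -2 + (-6*3 + 6)/2 = -2 + (-18 + 6)/2 = -2 + (½)*(-12) = -2 - 6 = -8)
F = -8
q(m)*F = (9/43)*(-8) = -72/43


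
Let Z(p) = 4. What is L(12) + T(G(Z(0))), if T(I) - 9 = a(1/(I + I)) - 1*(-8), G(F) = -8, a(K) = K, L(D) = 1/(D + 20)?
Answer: 543/32 ≈ 16.969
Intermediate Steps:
L(D) = 1/(20 + D)
T(I) = 17 + 1/(2*I) (T(I) = 9 + (1/(I + I) - 1*(-8)) = 9 + (1/(2*I) + 8) = 9 + (8 + 1/(2*I)) = 17 + 1/(2*I))
L(12) + T(G(Z(0))) = 1/(20 + 12) + (17 + (1/2)/(-8)) = 1/32 + (17 + (1/2)*(-1/8)) = 1/32 + (17 - 1/16) = 1/32 + 271/16 = 543/32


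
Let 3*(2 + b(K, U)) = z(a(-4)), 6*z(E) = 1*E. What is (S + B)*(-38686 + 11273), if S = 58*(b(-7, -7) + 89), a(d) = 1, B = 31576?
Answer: -9036064951/9 ≈ -1.0040e+9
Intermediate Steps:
z(E) = E/6 (z(E) = (1*E)/6 = E/6)
b(K, U) = -35/18 (b(K, U) = -2 + ((⅙)*1)/3 = -2 + (⅓)*(⅙) = -2 + 1/18 = -35/18)
S = 45443/9 (S = 58*(-35/18 + 89) = 58*(1567/18) = 45443/9 ≈ 5049.2)
(S + B)*(-38686 + 11273) = (45443/9 + 31576)*(-38686 + 11273) = (329627/9)*(-27413) = -9036064951/9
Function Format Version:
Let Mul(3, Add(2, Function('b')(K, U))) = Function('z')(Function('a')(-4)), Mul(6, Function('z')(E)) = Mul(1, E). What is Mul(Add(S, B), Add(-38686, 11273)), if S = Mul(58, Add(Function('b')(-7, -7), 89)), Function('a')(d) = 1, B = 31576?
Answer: Rational(-9036064951, 9) ≈ -1.0040e+9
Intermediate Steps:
Function('z')(E) = Mul(Rational(1, 6), E) (Function('z')(E) = Mul(Rational(1, 6), Mul(1, E)) = Mul(Rational(1, 6), E))
Function('b')(K, U) = Rational(-35, 18) (Function('b')(K, U) = Add(-2, Mul(Rational(1, 3), Mul(Rational(1, 6), 1))) = Add(-2, Mul(Rational(1, 3), Rational(1, 6))) = Add(-2, Rational(1, 18)) = Rational(-35, 18))
S = Rational(45443, 9) (S = Mul(58, Add(Rational(-35, 18), 89)) = Mul(58, Rational(1567, 18)) = Rational(45443, 9) ≈ 5049.2)
Mul(Add(S, B), Add(-38686, 11273)) = Mul(Add(Rational(45443, 9), 31576), Add(-38686, 11273)) = Mul(Rational(329627, 9), -27413) = Rational(-9036064951, 9)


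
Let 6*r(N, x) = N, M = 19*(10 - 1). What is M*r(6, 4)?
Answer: 171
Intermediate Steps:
M = 171 (M = 19*9 = 171)
r(N, x) = N/6
M*r(6, 4) = 171*((⅙)*6) = 171*1 = 171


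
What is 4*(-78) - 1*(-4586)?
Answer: 4274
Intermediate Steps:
4*(-78) - 1*(-4586) = -312 + 4586 = 4274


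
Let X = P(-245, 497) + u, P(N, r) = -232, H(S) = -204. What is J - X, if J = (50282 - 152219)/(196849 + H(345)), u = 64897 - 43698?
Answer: -4123157652/196645 ≈ -20968.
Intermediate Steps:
u = 21199
X = 20967 (X = -232 + 21199 = 20967)
J = -101937/196645 (J = (50282 - 152219)/(196849 - 204) = -101937/196645 ≈ -0.51838)
J - X = -101937/196645 - 1*20967 = -101937/196645 - 20967 = -4123157652/196645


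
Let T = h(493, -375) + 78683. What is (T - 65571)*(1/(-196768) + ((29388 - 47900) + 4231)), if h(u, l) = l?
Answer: -35791527995233/196768 ≈ -1.8190e+8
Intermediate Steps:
T = 78308 (T = -375 + 78683 = 78308)
(T - 65571)*(1/(-196768) + ((29388 - 47900) + 4231)) = (78308 - 65571)*(1/(-196768) + ((29388 - 47900) + 4231)) = 12737*(-1/196768 + (-18512 + 4231)) = 12737*(-1/196768 - 14281) = 12737*(-2810043809/196768) = -35791527995233/196768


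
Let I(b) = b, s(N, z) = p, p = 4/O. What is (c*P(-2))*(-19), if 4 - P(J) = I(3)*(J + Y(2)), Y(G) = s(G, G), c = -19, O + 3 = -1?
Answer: 4693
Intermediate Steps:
O = -4 (O = -3 - 1 = -4)
p = -1 (p = 4/(-4) = 4*(-¼) = -1)
s(N, z) = -1
Y(G) = -1
P(J) = 7 - 3*J (P(J) = 4 - 3*(J - 1) = 4 - 3*(-1 + J) = 4 - (-3 + 3*J) = 4 + (3 - 3*J) = 7 - 3*J)
(c*P(-2))*(-19) = -19*(7 - 3*(-2))*(-19) = -19*(7 + 6)*(-19) = -19*13*(-19) = -247*(-19) = 4693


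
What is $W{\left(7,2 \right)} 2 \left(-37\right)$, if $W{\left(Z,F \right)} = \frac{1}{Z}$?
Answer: $- \frac{74}{7} \approx -10.571$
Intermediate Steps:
$W{\left(7,2 \right)} 2 \left(-37\right) = \frac{1}{7} \cdot 2 \left(-37\right) = \frac{2}{7} \left(-37\right) = - \frac{74}{7}$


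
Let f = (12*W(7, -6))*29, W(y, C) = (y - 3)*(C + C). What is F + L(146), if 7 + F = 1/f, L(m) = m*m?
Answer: 355945535/16704 ≈ 21309.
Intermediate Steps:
W(y, C) = 2*C*(-3 + y) (W(y, C) = (-3 + y)*(2*C) = 2*C*(-3 + y))
L(m) = m**2
f = -16704 (f = (12*(2*(-6)*(-3 + 7)))*29 = (12*(2*(-6)*4))*29 = (12*(-48))*29 = -576*29 = -16704)
F = -116929/16704 (F = -7 + 1/(-16704) = -7 - 1/16704 = -116929/16704 ≈ -7.0001)
F + L(146) = -116929/16704 + 146**2 = -116929/16704 + 21316 = 355945535/16704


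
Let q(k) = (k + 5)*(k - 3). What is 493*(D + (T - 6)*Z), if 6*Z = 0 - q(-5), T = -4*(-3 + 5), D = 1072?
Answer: 528496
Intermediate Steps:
T = -8 (T = -4*2 = -8)
q(k) = (-3 + k)*(5 + k) (q(k) = (5 + k)*(-3 + k) = (-3 + k)*(5 + k))
Z = 0 (Z = (0 - (-15 + (-5)**2 + 2*(-5)))/6 = (0 - (-15 + 25 - 10))/6 = (0 - 1*0)/6 = (0 + 0)/6 = (1/6)*0 = 0)
493*(D + (T - 6)*Z) = 493*(1072 + (-8 - 6)*0) = 493*(1072 - 14*0) = 493*(1072 + 0) = 493*1072 = 528496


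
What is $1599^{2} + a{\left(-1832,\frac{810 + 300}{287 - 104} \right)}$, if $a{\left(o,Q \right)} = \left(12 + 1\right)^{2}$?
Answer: $2556970$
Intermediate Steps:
$a{\left(o,Q \right)} = 169$ ($a{\left(o,Q \right)} = 13^{2} = 169$)
$1599^{2} + a{\left(-1832,\frac{810 + 300}{287 - 104} \right)} = 1599^{2} + 169 = 2556801 + 169 = 2556970$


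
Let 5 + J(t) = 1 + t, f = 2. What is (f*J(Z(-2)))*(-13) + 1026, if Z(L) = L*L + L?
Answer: 1078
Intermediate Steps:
Z(L) = L + L² (Z(L) = L² + L = L + L²)
J(t) = -4 + t (J(t) = -5 + (1 + t) = -4 + t)
(f*J(Z(-2)))*(-13) + 1026 = (2*(-4 - 2*(1 - 2)))*(-13) + 1026 = (2*(-4 - 2*(-1)))*(-13) + 1026 = (2*(-4 + 2))*(-13) + 1026 = (2*(-2))*(-13) + 1026 = -4*(-13) + 1026 = 52 + 1026 = 1078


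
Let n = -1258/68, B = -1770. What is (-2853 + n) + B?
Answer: -9283/2 ≈ -4641.5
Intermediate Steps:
n = -37/2 (n = -1258*1/68 = -37/2 ≈ -18.500)
(-2853 + n) + B = (-2853 - 37/2) - 1770 = -5743/2 - 1770 = -9283/2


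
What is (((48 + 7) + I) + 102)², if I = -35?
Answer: 14884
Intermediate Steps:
(((48 + 7) + I) + 102)² = (((48 + 7) - 35) + 102)² = ((55 - 35) + 102)² = (20 + 102)² = 122² = 14884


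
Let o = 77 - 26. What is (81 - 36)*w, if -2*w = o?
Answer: -2295/2 ≈ -1147.5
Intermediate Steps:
o = 51
w = -51/2 (w = -1/2*51 = -51/2 ≈ -25.500)
(81 - 36)*w = (81 - 36)*(-51/2) = 45*(-51/2) = -2295/2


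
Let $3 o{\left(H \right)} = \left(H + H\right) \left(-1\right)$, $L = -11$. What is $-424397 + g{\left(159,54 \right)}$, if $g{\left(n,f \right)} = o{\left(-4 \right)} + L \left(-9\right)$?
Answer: $- \frac{1272886}{3} \approx -4.243 \cdot 10^{5}$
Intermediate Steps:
$o{\left(H \right)} = - \frac{2 H}{3}$ ($o{\left(H \right)} = \frac{\left(H + H\right) \left(-1\right)}{3} = \frac{2 H \left(-1\right)}{3} = \frac{\left(-2\right) H}{3} = - \frac{2 H}{3}$)
$g{\left(n,f \right)} = \frac{305}{3}$ ($g{\left(n,f \right)} = \left(- \frac{2}{3}\right) \left(-4\right) - -99 = \frac{8}{3} + 99 = \frac{305}{3}$)
$-424397 + g{\left(159,54 \right)} = -424397 + \frac{305}{3} = - \frac{1272886}{3}$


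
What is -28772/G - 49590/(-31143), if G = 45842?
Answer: 229543064/237942901 ≈ 0.96470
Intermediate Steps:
-28772/G - 49590/(-31143) = -28772/45842 - 49590/(-31143) = -28772*1/45842 - 49590*(-1/31143) = -14386/22921 + 16530/10381 = 229543064/237942901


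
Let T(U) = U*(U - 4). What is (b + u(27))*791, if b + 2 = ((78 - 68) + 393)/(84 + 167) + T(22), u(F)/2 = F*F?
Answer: 368016705/251 ≈ 1.4662e+6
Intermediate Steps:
u(F) = 2*F² (u(F) = 2*(F*F) = 2*F²)
T(U) = U*(-4 + U)
b = 99297/251 (b = -2 + (((78 - 68) + 393)/(84 + 167) + 22*(-4 + 22)) = -2 + ((10 + 393)/251 + 22*18) = -2 + (403*(1/251) + 396) = -2 + (403/251 + 396) = -2 + 99799/251 = 99297/251 ≈ 395.61)
(b + u(27))*791 = (99297/251 + 2*27²)*791 = (99297/251 + 2*729)*791 = (99297/251 + 1458)*791 = (465255/251)*791 = 368016705/251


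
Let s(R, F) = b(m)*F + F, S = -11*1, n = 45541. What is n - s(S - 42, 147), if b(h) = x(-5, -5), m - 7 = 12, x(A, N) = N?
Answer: 46129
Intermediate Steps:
m = 19 (m = 7 + 12 = 19)
b(h) = -5
S = -11
s(R, F) = -4*F (s(R, F) = -5*F + F = -4*F)
n - s(S - 42, 147) = 45541 - (-4)*147 = 45541 - 1*(-588) = 45541 + 588 = 46129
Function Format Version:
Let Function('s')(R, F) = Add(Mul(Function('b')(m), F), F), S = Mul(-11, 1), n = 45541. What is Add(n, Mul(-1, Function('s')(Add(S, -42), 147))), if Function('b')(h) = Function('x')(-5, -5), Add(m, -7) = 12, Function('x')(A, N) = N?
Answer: 46129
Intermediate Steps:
m = 19 (m = Add(7, 12) = 19)
Function('b')(h) = -5
S = -11
Function('s')(R, F) = Mul(-4, F) (Function('s')(R, F) = Add(Mul(-5, F), F) = Mul(-4, F))
Add(n, Mul(-1, Function('s')(Add(S, -42), 147))) = Add(45541, Mul(-1, Mul(-4, 147))) = Add(45541, Mul(-1, -588)) = Add(45541, 588) = 46129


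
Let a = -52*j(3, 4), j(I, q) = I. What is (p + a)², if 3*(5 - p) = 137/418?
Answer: 35906839081/1572516 ≈ 22834.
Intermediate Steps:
p = 6133/1254 (p = 5 - 137/(3*418) = 5 - ⅓*137/418 = 5 - 137/1254 = 6133/1254 ≈ 4.8907)
a = -156 (a = -52*3 = -156)
(p + a)² = (6133/1254 - 156)² = (-189491/1254)² = 35906839081/1572516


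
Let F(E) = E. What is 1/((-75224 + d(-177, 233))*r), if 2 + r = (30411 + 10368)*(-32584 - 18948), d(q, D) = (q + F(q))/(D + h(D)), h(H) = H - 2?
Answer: 116/18337173203378675 ≈ 6.3259e-15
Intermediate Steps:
h(H) = -2 + H
d(q, D) = 2*q/(-2 + 2*D) (d(q, D) = (q + q)/(D + (-2 + D)) = (2*q)/(-2 + 2*D) = 2*q/(-2 + 2*D))
r = -2101423430 (r = -2 + (30411 + 10368)*(-32584 - 18948) = -2 + 40779*(-51532) = -2 - 2101423428 = -2101423430)
1/((-75224 + d(-177, 233))*r) = 1/(-75224 - 177/(-1 + 233)*(-2101423430)) = -1/2101423430/(-75224 - 177/232) = -1/2101423430/(-17452145/232) = -232/17452145*(-1/2101423430) = 116/18337173203378675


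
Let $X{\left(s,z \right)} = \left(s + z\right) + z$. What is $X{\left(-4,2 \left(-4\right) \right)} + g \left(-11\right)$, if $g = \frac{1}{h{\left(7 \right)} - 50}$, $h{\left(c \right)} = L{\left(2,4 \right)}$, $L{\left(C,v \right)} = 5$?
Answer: $- \frac{889}{45} \approx -19.756$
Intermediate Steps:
$h{\left(c \right)} = 5$
$X{\left(s,z \right)} = s + 2 z$
$g = - \frac{1}{45}$ ($g = \frac{1}{5 - 50} = \frac{1}{-45} = - \frac{1}{45} \approx -0.022222$)
$X{\left(-4,2 \left(-4\right) \right)} + g \left(-11\right) = \left(-4 + 2 \cdot 2 \left(-4\right)\right) - - \frac{11}{45} = \left(-4 + 2 \left(-8\right)\right) + \frac{11}{45} = \left(-4 - 16\right) + \frac{11}{45} = -20 + \frac{11}{45} = - \frac{889}{45}$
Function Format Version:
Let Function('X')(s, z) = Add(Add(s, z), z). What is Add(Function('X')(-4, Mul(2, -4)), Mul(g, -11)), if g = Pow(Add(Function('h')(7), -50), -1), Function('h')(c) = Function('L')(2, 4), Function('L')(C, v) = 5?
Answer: Rational(-889, 45) ≈ -19.756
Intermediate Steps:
Function('h')(c) = 5
Function('X')(s, z) = Add(s, Mul(2, z))
g = Rational(-1, 45) (g = Pow(Add(5, -50), -1) = Pow(-45, -1) = Rational(-1, 45) ≈ -0.022222)
Add(Function('X')(-4, Mul(2, -4)), Mul(g, -11)) = Add(Add(-4, Mul(2, Mul(2, -4))), Mul(Rational(-1, 45), -11)) = Add(Add(-4, Mul(2, -8)), Rational(11, 45)) = Add(Add(-4, -16), Rational(11, 45)) = Add(-20, Rational(11, 45)) = Rational(-889, 45)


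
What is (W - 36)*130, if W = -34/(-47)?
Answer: -215540/47 ≈ -4586.0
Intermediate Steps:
W = 34/47 (W = -34*(-1/47) = 34/47 ≈ 0.72340)
(W - 36)*130 = (34/47 - 36)*130 = -1658/47*130 = -215540/47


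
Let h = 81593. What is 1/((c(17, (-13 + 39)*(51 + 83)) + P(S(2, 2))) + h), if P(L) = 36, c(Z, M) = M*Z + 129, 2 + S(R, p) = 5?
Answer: 1/140986 ≈ 7.0929e-6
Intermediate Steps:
S(R, p) = 3 (S(R, p) = -2 + 5 = 3)
c(Z, M) = 129 + M*Z
1/((c(17, (-13 + 39)*(51 + 83)) + P(S(2, 2))) + h) = 1/(((129 + ((-13 + 39)*(51 + 83))*17) + 36) + 81593) = 1/(((129 + (26*134)*17) + 36) + 81593) = 1/(((129 + 3484*17) + 36) + 81593) = 1/(((129 + 59228) + 36) + 81593) = 1/((59357 + 36) + 81593) = 1/(59393 + 81593) = 1/140986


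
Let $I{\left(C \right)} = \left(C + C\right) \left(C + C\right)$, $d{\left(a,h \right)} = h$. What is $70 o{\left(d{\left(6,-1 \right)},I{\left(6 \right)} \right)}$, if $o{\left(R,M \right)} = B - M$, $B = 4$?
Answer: $-9800$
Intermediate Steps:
$I{\left(C \right)} = 4 C^{2}$ ($I{\left(C \right)} = 2 C 2 C = 4 C^{2}$)
$o{\left(R,M \right)} = 4 - M$
$70 o{\left(d{\left(6,-1 \right)},I{\left(6 \right)} \right)} = 70 \left(4 - 4 \cdot 6^{2}\right) = 70 \left(4 - 4 \cdot 36\right) = 70 \left(4 - 144\right) = 70 \left(-140\right) = -9800$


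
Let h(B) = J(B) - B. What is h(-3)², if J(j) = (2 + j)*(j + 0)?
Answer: 36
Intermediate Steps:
J(j) = j*(2 + j) (J(j) = (2 + j)*j = j*(2 + j))
h(B) = -B + B*(2 + B) (h(B) = B*(2 + B) - B = -B + B*(2 + B))
h(-3)² = (-3*(1 - 3))² = (-3*(-2))² = 6² = 36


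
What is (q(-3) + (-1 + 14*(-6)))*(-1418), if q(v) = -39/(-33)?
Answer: 1307396/11 ≈ 1.1885e+5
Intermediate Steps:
q(v) = 13/11 (q(v) = -39*(-1/33) = 13/11)
(q(-3) + (-1 + 14*(-6)))*(-1418) = (13/11 + (-1 + 14*(-6)))*(-1418) = (13/11 + (-1 - 84))*(-1418) = (13/11 - 85)*(-1418) = -922/11*(-1418) = 1307396/11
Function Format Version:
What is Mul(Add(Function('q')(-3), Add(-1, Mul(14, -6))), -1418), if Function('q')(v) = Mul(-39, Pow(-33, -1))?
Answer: Rational(1307396, 11) ≈ 1.1885e+5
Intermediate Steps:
Function('q')(v) = Rational(13, 11) (Function('q')(v) = Mul(-39, Rational(-1, 33)) = Rational(13, 11))
Mul(Add(Function('q')(-3), Add(-1, Mul(14, -6))), -1418) = Mul(Add(Rational(13, 11), Add(-1, Mul(14, -6))), -1418) = Mul(Add(Rational(13, 11), Add(-1, -84)), -1418) = Mul(Add(Rational(13, 11), -85), -1418) = Mul(Rational(-922, 11), -1418) = Rational(1307396, 11)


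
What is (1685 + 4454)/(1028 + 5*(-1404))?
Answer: -877/856 ≈ -1.0245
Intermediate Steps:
(1685 + 4454)/(1028 + 5*(-1404)) = 6139/(1028 - 7020) = 6139/(-5992) = 6139*(-1/5992) = -877/856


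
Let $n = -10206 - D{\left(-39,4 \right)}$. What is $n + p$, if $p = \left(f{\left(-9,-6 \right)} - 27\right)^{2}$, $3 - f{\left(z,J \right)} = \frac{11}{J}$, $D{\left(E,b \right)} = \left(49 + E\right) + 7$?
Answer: $- \frac{350339}{36} \approx -9731.6$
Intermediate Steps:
$D{\left(E,b \right)} = 56 + E$
$f{\left(z,J \right)} = 3 - \frac{11}{J}$
$p = \frac{17689}{36}$ ($p = \left(\left(3 - \frac{11}{-6}\right) - 27\right)^{2} = \left(\left(3 - - \frac{11}{6}\right) - 27\right)^{2} = \left(\left(3 + \frac{11}{6}\right) - 27\right)^{2} = \left(\frac{29}{6} - 27\right)^{2} = \left(- \frac{133}{6}\right)^{2} = \frac{17689}{36} \approx 491.36$)
$n = -10223$ ($n = -10206 - \left(56 - 39\right) = -10206 - 17 = -10223$)
$n + p = -10223 + \frac{17689}{36} = - \frac{350339}{36}$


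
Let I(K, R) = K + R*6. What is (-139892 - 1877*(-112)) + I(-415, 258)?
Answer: 71465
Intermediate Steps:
I(K, R) = K + 6*R
(-139892 - 1877*(-112)) + I(-415, 258) = (-139892 - 1877*(-112)) + (-415 + 6*258) = (-139892 + 210224) + (-415 + 1548) = 70332 + 1133 = 71465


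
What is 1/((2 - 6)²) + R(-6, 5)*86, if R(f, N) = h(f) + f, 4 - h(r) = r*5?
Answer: 38529/16 ≈ 2408.1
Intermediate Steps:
h(r) = 4 - 5*r (h(r) = 4 - r*5 = 4 - 5*r)
R(f, N) = 4 - 4*f (R(f, N) = (4 - 5*f) + f = 4 - 4*f)
1/((2 - 6)²) + R(-6, 5)*86 = 1/((2 - 6)²) + (4 - 4*(-6))*86 = 1/((-4)²) + (4 + 24)*86 = 1/16 + 28*86 = 1/16 + 2408 = 38529/16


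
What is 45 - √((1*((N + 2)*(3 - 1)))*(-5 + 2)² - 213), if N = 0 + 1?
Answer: 45 - I*√159 ≈ 45.0 - 12.61*I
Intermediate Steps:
N = 1
45 - √((1*((N + 2)*(3 - 1)))*(-5 + 2)² - 213) = 45 - √((1*((1 + 2)*(3 - 1)))*(-5 + 2)² - 213) = 45 - √((1*(3*2))*(-3)² - 213) = 45 - √((1*6)*9 - 213) = 45 - √(6*9 - 213) = 45 - √(54 - 213) = 45 - √(-159) = 45 - I*√159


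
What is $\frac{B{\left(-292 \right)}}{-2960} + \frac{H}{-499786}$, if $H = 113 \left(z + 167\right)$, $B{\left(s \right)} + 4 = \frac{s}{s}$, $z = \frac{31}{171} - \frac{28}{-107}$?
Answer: $- \frac{71236711471}{1933426424880} \approx -0.036845$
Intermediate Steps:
$z = \frac{8105}{18297}$ ($z = 31 \cdot \frac{1}{171} - - \frac{28}{107} = \frac{31}{171} + \frac{28}{107} = \frac{8105}{18297} \approx 0.44297$)
$B{\left(s \right)} = -3$ ($B{\left(s \right)} = -4 + \frac{s}{s} = -4 + 1 = -3$)
$H = \frac{346198552}{18297}$ ($H = 113 \left(\frac{8105}{18297} + 167\right) = 113 \cdot \frac{3063704}{18297} = \frac{346198552}{18297} \approx 18921.0$)
$\frac{B{\left(-292 \right)}}{-2960} + \frac{H}{-499786} = - \frac{3}{-2960} + \frac{346198552}{18297 \left(-499786\right)} = \left(-3\right) \left(- \frac{1}{2960}\right) + \frac{346198552}{18297} \left(- \frac{1}{499786}\right) = \frac{3}{2960} - \frac{24728468}{653184603} = - \frac{71236711471}{1933426424880}$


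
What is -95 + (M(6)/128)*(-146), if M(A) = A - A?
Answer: -95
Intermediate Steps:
M(A) = 0
-95 + (M(6)/128)*(-146) = -95 + (0/128)*(-146) = -95 + (0*(1/128))*(-146) = -95 + 0*(-146) = -95 + 0 = -95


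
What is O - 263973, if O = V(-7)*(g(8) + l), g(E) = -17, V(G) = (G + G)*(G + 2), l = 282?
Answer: -245423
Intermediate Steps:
V(G) = 2*G*(2 + G) (V(G) = (2*G)*(2 + G) = 2*G*(2 + G))
O = 18550 (O = (2*(-7)*(2 - 7))*(-17 + 282) = (2*(-7)*(-5))*265 = 70*265 = 18550)
O - 263973 = 18550 - 263973 = -245423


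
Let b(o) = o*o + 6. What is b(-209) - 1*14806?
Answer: 28881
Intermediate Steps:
b(o) = 6 + o**2 (b(o) = o**2 + 6 = 6 + o**2)
b(-209) - 1*14806 = (6 + (-209)**2) - 1*14806 = (6 + 43681) - 14806 = 43687 - 14806 = 28881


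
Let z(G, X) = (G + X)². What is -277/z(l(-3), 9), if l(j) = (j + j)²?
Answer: -277/2025 ≈ -0.13679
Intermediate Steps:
l(j) = 4*j² (l(j) = (2*j)² = 4*j²)
-277/z(l(-3), 9) = -277/(4*(-3)² + 9)² = -277/(4*9 + 9)² = -277/(36 + 9)² = -277/(45²) = -277/2025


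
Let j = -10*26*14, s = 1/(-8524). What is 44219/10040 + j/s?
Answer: 311514738619/10040 ≈ 3.1027e+7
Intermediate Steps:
s = -1/8524 ≈ -0.00011732
j = -3640 (j = -260*14 = -3640)
44219/10040 + j/s = 44219/10040 - 3640/(-1/8524) = 44219*(1/10040) - 3640*(-8524) = 44219/10040 + 31027360 = 311514738619/10040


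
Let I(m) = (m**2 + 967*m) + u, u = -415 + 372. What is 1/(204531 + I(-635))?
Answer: -1/6332 ≈ -0.00015793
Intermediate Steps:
u = -43
I(m) = -43 + m**2 + 967*m (I(m) = (m**2 + 967*m) - 43 = -43 + m**2 + 967*m)
1/(204531 + I(-635)) = 1/(204531 + (-43 + (-635)**2 + 967*(-635))) = 1/(204531 + (-43 + 403225 - 614045)) = 1/(204531 - 210863) = 1/(-6332) = -1/6332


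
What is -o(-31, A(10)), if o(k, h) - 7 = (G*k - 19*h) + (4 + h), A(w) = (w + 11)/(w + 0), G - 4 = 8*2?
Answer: 3234/5 ≈ 646.80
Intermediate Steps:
G = 20 (G = 4 + 8*2 = 4 + 16 = 20)
A(w) = (11 + w)/w
o(k, h) = 11 - 18*h + 20*k (o(k, h) = 7 + ((20*k - 19*h) + (4 + h)) = 7 + ((-19*h + 20*k) + (4 + h)) = 7 + (4 - 18*h + 20*k) = 11 - 18*h + 20*k)
-o(-31, A(10)) = -(11 - 18*(11 + 10)/10 + 20*(-31)) = -(11 - 9*21/5 - 620) = -(11 - 18*21/10 - 620) = -(11 - 189/5 - 620) = -1*(-3234/5) = 3234/5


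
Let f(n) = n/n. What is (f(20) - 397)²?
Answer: 156816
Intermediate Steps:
f(n) = 1
(f(20) - 397)² = (1 - 397)² = (-396)² = 156816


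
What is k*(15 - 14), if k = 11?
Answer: 11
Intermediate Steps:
k*(15 - 14) = 11*(15 - 14) = 11*1 = 11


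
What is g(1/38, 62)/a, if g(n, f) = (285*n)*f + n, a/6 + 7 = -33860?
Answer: -17671/7721676 ≈ -0.0022885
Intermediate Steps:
a = -203202 (a = -42 + 6*(-33860) = -42 - 203160 = -203202)
g(n, f) = n + 285*f*n (g(n, f) = 285*f*n + n = n + 285*f*n)
g(1/38, 62)/a = ((1 + 285*62)/38)/(-203202) = ((1 + 17670)/38)*(-1/203202) = ((1/38)*17671)*(-1/203202) = (17671/38)*(-1/203202) = -17671/7721676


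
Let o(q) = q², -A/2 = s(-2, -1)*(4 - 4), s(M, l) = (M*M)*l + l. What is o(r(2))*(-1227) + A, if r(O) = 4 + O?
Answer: -44172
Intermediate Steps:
s(M, l) = l + l*M² (s(M, l) = M²*l + l = l*M² + l = l + l*M²)
A = 0 (A = -2*(-(1 + (-2)²))*(4 - 4) = -2*(-(1 + 4))*0 = -2*(-1*5)*0 = -(-10)*0 = -2*0 = 0)
o(r(2))*(-1227) + A = (4 + 2)²*(-1227) + 0 = 6²*(-1227) + 0 = 36*(-1227) + 0 = -44172 + 0 = -44172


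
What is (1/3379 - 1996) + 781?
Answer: -4105484/3379 ≈ -1215.0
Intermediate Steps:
(1/3379 - 1996) + 781 = -6744483/3379 + 781 = -4105484/3379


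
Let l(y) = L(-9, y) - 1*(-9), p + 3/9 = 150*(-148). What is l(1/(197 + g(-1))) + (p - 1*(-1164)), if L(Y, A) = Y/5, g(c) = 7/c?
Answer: -315437/15 ≈ -21029.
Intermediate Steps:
p = -66601/3 (p = -⅓ + 150*(-148) = -⅓ - 22200 = -66601/3 ≈ -22200.)
L(Y, A) = Y/5 (L(Y, A) = Y*(⅕) = Y/5)
l(y) = 36/5 (l(y) = (⅕)*(-9) - 1*(-9) = -9/5 + 9 = 36/5)
l(1/(197 + g(-1))) + (p - 1*(-1164)) = 36/5 + (-66601/3 - 1*(-1164)) = 36/5 + (-66601/3 + 1164) = 36/5 - 63109/3 = -315437/15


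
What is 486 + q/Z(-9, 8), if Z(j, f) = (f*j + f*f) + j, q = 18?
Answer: 8244/17 ≈ 484.94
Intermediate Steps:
Z(j, f) = j + f**2 + f*j (Z(j, f) = (f*j + f**2) + j = (f**2 + f*j) + j = j + f**2 + f*j)
486 + q/Z(-9, 8) = 486 + 18/(-9 + 8**2 + 8*(-9)) = 486 + 18/(-9 + 64 - 72) = 486 + 18/(-17) = 486 + 18*(-1/17) = 486 - 18/17 = 8244/17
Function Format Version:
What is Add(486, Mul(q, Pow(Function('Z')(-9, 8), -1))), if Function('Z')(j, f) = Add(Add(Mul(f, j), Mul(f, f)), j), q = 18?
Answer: Rational(8244, 17) ≈ 484.94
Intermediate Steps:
Function('Z')(j, f) = Add(j, Pow(f, 2), Mul(f, j)) (Function('Z')(j, f) = Add(Add(Mul(f, j), Pow(f, 2)), j) = Add(Add(Pow(f, 2), Mul(f, j)), j) = Add(j, Pow(f, 2), Mul(f, j)))
Add(486, Mul(q, Pow(Function('Z')(-9, 8), -1))) = Add(486, Mul(18, Pow(Add(-9, Pow(8, 2), Mul(8, -9)), -1))) = Add(486, Mul(18, Pow(Add(-9, 64, -72), -1))) = Add(486, Mul(18, Pow(-17, -1))) = Add(486, Mul(18, Rational(-1, 17))) = Add(486, Rational(-18, 17)) = Rational(8244, 17)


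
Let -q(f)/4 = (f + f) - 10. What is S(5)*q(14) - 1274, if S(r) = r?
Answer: -1634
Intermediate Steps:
q(f) = 40 - 8*f (q(f) = -4*((f + f) - 10) = -4*(2*f - 10) = -4*(-10 + 2*f) = 40 - 8*f)
S(5)*q(14) - 1274 = 5*(40 - 8*14) - 1274 = 5*(40 - 112) - 1274 = 5*(-72) - 1274 = -360 - 1274 = -1634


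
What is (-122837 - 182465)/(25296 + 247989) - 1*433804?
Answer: -118552431442/273285 ≈ -4.3381e+5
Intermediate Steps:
(-122837 - 182465)/(25296 + 247989) - 1*433804 = -305302/273285 - 433804 = -118552431442/273285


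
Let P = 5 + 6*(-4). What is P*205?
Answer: -3895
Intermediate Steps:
P = -19 (P = 5 - 24 = -19)
P*205 = -19*205 = -3895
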